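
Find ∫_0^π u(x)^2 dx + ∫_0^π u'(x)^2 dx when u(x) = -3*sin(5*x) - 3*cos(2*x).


||u||_{H^1(0,π)}^2 = 300/7 + 279*π/2

u'(x) = 6*sin(2*x) - 15*cos(5*x).
Expand u² and (u')² and integrate term by term on (0, π), using: for integers n ≥ 1, ∫_0^π sin²(nx) dx = ∫_0^π cos²(nx) dx = π/2; for n ≠ n', ∫_0^π sin(nx)sin(n'x) dx = ∫_0^π cos(nx)cos(n'x) dx = 0; and by product-to-sum, ∫_0^π sin(nx)cos(n'x) dx = ½∫_0^π [sin((n+n')x) + sin((n−n')x)] dx, which is 0 when n+n' is even and 2n/(n²−n'²) when n+n' is odd (it need not vanish on (0, π)).
  u² squared terms: (-3)²·∫cos(2x)² dx = 9·π/2 = 9*π/2;  (-3)²·∫sin(5x)² dx = 9·π/2 = 9*π/2.
  u² cross terms: 2·(-3)·(-3)·∫cos(2x)·sin(5x) dx = 18·(10/21) = 60/7.
  So ∫_0^π u² dx = 9*π/2 + 9*π/2 + 60/7 = 60/7 + 9*π.
  (u')² squared terms: (-15)²·∫cos(5x)² dx = 225·π/2 = 225*π/2;  (6)²·∫sin(2x)² dx = 36·π/2 = 18*π.
  (u')² cross terms: 2·(-15)·(6)·∫cos(5x)·sin(2x) dx = -180·(-4/21) = 240/7.
  So ∫_0^π (u')² dx = 225*π/2 + 18*π + 240/7 = 240/7 + 261*π/2.
||u||_{H^1}^2 = (60/7 + 9*π) + (240/7 + 261*π/2) = 300/7 + 279*π/2.


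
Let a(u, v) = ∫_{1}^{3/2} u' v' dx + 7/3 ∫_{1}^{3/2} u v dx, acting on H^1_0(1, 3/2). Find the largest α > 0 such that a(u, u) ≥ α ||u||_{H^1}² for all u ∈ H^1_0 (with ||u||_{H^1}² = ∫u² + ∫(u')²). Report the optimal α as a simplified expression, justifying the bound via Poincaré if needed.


α = 1

Coercivity of a(·,·) on H^1_0(1, 3/2) means a(u, u) ≥ α ||u||_{H^1}² for every u ∈ H^1_0.
The interval has length L = 1/2, and Poincaré/coercivity depend only on L. Here a(u, u) = ∫(u')² + (7/3)·∫u².
Here c = 7/3 ≥ 1, so a(u,u) = ∫(u')² + c∫u² ≥ ∫(u')² + ∫u² = ||u||_{H^1}², i.e. α = 1 works. No larger α is possible: a(u,u) ≥ α||u||_{H^1}² means (1−α)∫(u')² ≥ (α−c)∫u², and for the modes u_n = sin(nπ(x−x₀)/L) (x₀ the left endpoint) one has ∫u_n²/∫(u_n')² = (L/(nπ))² → 0, so a(u_n,u_n)/||u_n||_{H^1}² → 1. Hence the optimal constant is α = 1.
Therefore α = 1.


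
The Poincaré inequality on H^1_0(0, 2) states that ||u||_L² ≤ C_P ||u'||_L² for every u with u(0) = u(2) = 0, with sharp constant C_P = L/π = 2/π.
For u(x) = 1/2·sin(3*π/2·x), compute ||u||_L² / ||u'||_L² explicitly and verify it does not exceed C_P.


||u||_L² / ||u'||_L² = 2/(3*π) < C_P = 2/π.

u(x) = 1/2·sin(3*π/2·x), so u'(x) = 3*π*cos(3*π*x/2)/4.
Writing u(x) = A·sin(kπx/L) with A = 1/2 and k = 3, use ∫_0^L sin²(kπx/L) dx = L/2 and ∫_0^L cos²(kπx/L) dx = L/2.
u² = 1/4·sin²(3*π/2·x) and (u')² = 9*π^2/16·cos²(3*π/2·x), and each of sin², cos² integrates to L/2 = 1 over (0, 2).
∫_0^2 u² dx = 1/4, so ||u||_L² = 1/2.
∫_0^2 (u')² dx = 9*π^2/16, so ||u'||_L² = 3*π/4.
Ratio ||u||_L² / ||u'||_L² = 2/(3*π).
Sharp Poincaré constant on H^1_0(0, 2) is C_P = L/π = 2/π, achieved by sin(π/2·x).
This is the k = 3 harmonic; the ratio L/(kπ) is strictly less than C_P = L/π, consistent with the sharp inequality ||u||_L² ≤ C_P ||u'||_L².


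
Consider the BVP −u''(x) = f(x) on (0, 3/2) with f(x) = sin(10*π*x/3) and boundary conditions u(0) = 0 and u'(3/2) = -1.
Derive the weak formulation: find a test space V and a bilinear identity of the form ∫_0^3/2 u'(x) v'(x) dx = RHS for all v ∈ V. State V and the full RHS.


V = {v ∈ H^1(0, 3/2) : v(0) = 0} (test functions vanish at x = 0 where u is specified); weak form: ∫_0^3/2 u'v' dx = ∫_0^3/2 (sin(10*π*x/3)) v dx − v(3/2) for all v ∈ V.

Multiply both sides by a test function v and integrate from 0 to 3/2:
  ∫_0^3/2 −u''(x) v(x) dx = ∫_0^3/2 f(x) v(x) dx.
Integrate the LHS by parts once:
  ∫_0^3/2 −u'' v dx = −[u'(x) v(x)]_0^3/2 + ∫_0^3/2 u'(x) v'(x) dx.
Thus ∫_0^3/2 u'(x) v'(x) dx = ∫_0^3/2 f(x) v(x) dx + [u'(x) v(x)]_0^3/2.
Choose V so that boundary terms are either known or forced to vanish.
Mixed BC: u(0) = 0 (Dirichlet) and u'(3/2) = -1 (Neumann). Define V = {v ∈ H^1(0, 3/2) : v(0) = 0}. Then [u' v]_0^3/2 = u'(3/2)·v(3/2) − u'(0)·0 = − v(3/2).
Weak formulation: find u (satisfying any essential BC) such that ∫_0^3/2 u'(x) v'(x) dx = ∫_0^3/2 f v dx − v(3/2) for all v ∈ V (Dirichlet at 0 absorbed into V; Neumann datum at x = 3/2 contributes the boundary term).
Substituting f(x) = sin(10*π*x/3), the right-hand side is ∫_0^3/2 (sin(10*π*x/3)) v dx − v(3/2).


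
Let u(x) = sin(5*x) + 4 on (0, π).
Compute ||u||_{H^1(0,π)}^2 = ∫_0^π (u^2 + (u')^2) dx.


||u||_{H^1(0,π)}^2 = 16/5 + 29*π

u'(x) = 5*cos(5*x).
Expand u² and (u')² and integrate term by term on (0, π), using: for integers n ≥ 1, ∫_0^π sin²(nx) dx = ∫_0^π cos²(nx) dx = π/2; for n ≠ n', ∫_0^π sin(nx)sin(n'x) dx = ∫_0^π cos(nx)cos(n'x) dx = 0; and by product-to-sum, ∫_0^π sin(nx)cos(n'x) dx = ½∫_0^π [sin((n+n')x) + sin((n−n')x)] dx, which is 0 when n+n' is even and 2n/(n²−n'²) when n+n' is odd (it need not vanish on (0, π)). For the constant mode: ∫_0^π 1 dx = π, ∫_0^π cos(nx) dx = 0, ∫_0^π sin(nx) dx = (1−(−1)^n)/n.
  u² squared terms: (4)²·∫1 dx = 16·π = 16*π;  (1)²·∫sin(5x)² dx = 1·π/2 = π/2.
  u² cross terms: 2·(4)·(1)·∫1·sin(5x) dx = 8·(2/5) = 16/5.
  So ∫_0^π u² dx = 16*π + π/2 + 16/5 = 16/5 + 33*π/2.
  (u')² squared terms: (5)²·∫cos(5x)² dx = 25·π/2 = 25*π/2.
  So ∫_0^π (u')² dx = 25*π/2.
||u||_{H^1}^2 = (16/5 + 33*π/2) + (25*π/2) = 16/5 + 29*π.


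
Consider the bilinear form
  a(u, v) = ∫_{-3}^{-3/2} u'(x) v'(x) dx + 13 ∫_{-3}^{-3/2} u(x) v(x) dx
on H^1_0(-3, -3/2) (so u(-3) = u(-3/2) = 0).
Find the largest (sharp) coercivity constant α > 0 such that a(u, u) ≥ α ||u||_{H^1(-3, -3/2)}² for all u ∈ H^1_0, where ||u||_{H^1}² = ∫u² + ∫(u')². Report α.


α = 1

Coercivity of a(·,·) on H^1_0(-3, -3/2) means a(u, u) ≥ α ||u||_{H^1}² for every u ∈ H^1_0.
The interval has length L = 3/2, and Poincaré/coercivity depend only on L. Here a(u, u) = ∫(u')² + (13)·∫u².
Here c = 13 ≥ 1, so a(u,u) = ∫(u')² + c∫u² ≥ ∫(u')² + ∫u² = ||u||_{H^1}², i.e. α = 1 works. No larger α is possible: a(u,u) ≥ α||u||_{H^1}² means (1−α)∫(u')² ≥ (α−c)∫u², and for the modes u_n = sin(nπ(x−x₀)/L) (x₀ the left endpoint) one has ∫u_n²/∫(u_n')² = (L/(nπ))² → 0, so a(u_n,u_n)/||u_n||_{H^1}² → 1. Hence the optimal constant is α = 1.
Therefore α = 1.


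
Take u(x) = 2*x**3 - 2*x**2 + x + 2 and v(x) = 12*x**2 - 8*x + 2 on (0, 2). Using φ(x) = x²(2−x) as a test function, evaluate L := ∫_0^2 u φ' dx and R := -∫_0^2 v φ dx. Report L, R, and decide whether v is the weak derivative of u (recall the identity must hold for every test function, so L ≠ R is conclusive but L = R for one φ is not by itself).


LHS = -116/15, RHS = -232/15. No, v is not the weak derivative of u.

u(x) = 2*x**3 - 2*x**2 + x + 2, classical derivative u'(x) = 6*x**2 - 4*x + 1.
φ(x) = x²(2−x), so φ'(x) = x*(4 - 3*x).
Note φ(0) = φ(2) = 0, so the boundary term u·φ vanishes.
LHS = ∫_0^2 u(x) φ'(x) dx = ∫_0^2 (-6*x^5 + 14*x^4 - 11*x^3 - 2*x^2 + 8*x) dx. Term by term:
  ∫_0^2 -6*x^5 dx = -64;  ∫_0^2 14*x^4 dx = 448/5;  ∫_0^2 -11*x^3 dx = -44;
  ∫_0^2 -2*x^2 dx = -16/3;  ∫_0^2 8*x dx = 16.
Sum: -64 + 448/5 − 44 − 16/3 + 16 = -116/15.
So LHS = -116/15.
∫_0^2 v(x) φ(x) dx = ∫_0^2 (-12*x^5 + 32*x^4 - 18*x^3 + 4*x^2) dx. Term by term:
  ∫_0^2 -12*x^5 dx = -128;  ∫_0^2 32*x^4 dx = 1024/5;  ∫_0^2 -18*x^3 dx = -72;
  ∫_0^2 4*x^2 dx = 32/3.
Sum: -128 + 1024/5 − 72 + 32/3 = 232/15.
So RHS = -∫_0^2 v(x) φ(x) dx = -232/15.
LHS − RHS = 116/15 ≠ 0, so the identity fails.
(For a valid weak derivative the identity must hold for EVERY test function, in particular this one. The failure shows v is NOT the weak derivative of u.)
Correct weak derivative would be u'(x) = 6*x**2 - 4*x + 1.


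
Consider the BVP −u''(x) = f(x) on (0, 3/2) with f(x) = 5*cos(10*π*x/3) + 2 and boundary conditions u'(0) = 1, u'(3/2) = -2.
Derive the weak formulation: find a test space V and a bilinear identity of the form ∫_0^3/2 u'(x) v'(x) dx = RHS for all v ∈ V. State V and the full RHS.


V = H^1(0, 3/2) (v unrestricted at boundary; u is determined up to an additive constant); weak form: ∫_0^3/2 u'v' dx = ∫_0^3/2 (5*cos(10*π*x/3) + 2) v dx − 2·v(3/2) − v(0) for all v ∈ V.

Multiply both sides by a test function v and integrate from 0 to 3/2:
  ∫_0^3/2 −u''(x) v(x) dx = ∫_0^3/2 f(x) v(x) dx.
Integrate the LHS by parts once:
  ∫_0^3/2 −u'' v dx = −[u'(x) v(x)]_0^3/2 + ∫_0^3/2 u'(x) v'(x) dx.
Thus ∫_0^3/2 u'(x) v'(x) dx = ∫_0^3/2 f(x) v(x) dx + [u'(x) v(x)]_0^3/2.
Choose V so that boundary terms are either known or forced to vanish.
u has inhomogeneous Neumann u'(0) = 1, u'(3/2) = -2. [u' v]_0^3/2 = (-2)·v(3/2) − (1)·v(0) = − 2·v(3/2) − v(0). Take V = H^1(0, 3/2); boundary term becomes part of RHS.
Weak formulation: find u (satisfying any essential BC) such that ∫_0^3/2 u'(x) v'(x) dx = ∫_0^3/2 f v dx − 2·v(3/2) − v(0) for all v ∈ V (Neumann data are natural BCs: they enter the RHS as boundary terms).
Substituting f(x) = 5*cos(10*π*x/3) + 2, the right-hand side is ∫_0^3/2 (5*cos(10*π*x/3) + 2) v dx − 2·v(3/2) − v(0).
Compatibility check (pure Neumann): taking v ≡ 1 ∈ V gives 0 = ∫_0^3/2 f dx + (-2) − (1), i.e. ∫_0^3/2 f dx must equal u'(0) − u'(3/2) = 3. Indeed ∫_0^3/2 (5*cos(10*π*x/3) + 2) dx = 3, so the data are compatible. The solution is then unique only up to an additive constant (fix it e.g. by requiring ∫_0^3/2 u dx = 0).


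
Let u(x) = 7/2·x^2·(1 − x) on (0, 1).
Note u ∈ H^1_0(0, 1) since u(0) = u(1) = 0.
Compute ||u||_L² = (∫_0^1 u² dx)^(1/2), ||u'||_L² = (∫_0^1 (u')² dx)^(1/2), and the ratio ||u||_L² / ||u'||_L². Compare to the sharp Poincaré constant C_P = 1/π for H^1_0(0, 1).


||u||_L² / ||u'||_L² = sqrt(14)/14 < C_P = 1/π.

u(x) = 7/2·x^2·(1 − x), so u'(x) = 7*x*(2 - 3*x)/2.
u(x) = 7/2·x^2·(1 − x) vanishes at x = 0 and x = 1, so u ∈ H^1_0(0, 1). Differentiate via the product rule and integrate the resulting polynomials term by term.
  ∫_0^1 u² dx = ∫_0^1 (49*x^6/4 - 49*x^5/2 + 49*x^4/4) dx. Term by term:
    ∫_0^1 49*x^6/4 dx = 7/4;  ∫_0^1 -49*x^5/2 dx = -49/12;  ∫_0^1 49*x^4/4 dx = 49/20.
  Sum: 7/4 − 49/12 + 49/20 = 7/60.
  ∫_0^1 (u')² dx = ∫_0^1 (441*x^4/4 - 147*x^3 + 49*x^2) dx. Term by term:
    ∫_0^1 441*x^4/4 dx = 441/20;  ∫_0^1 -147*x^3 dx = -147/4;  ∫_0^1 49*x^2 dx = 49/3.
  Sum: 441/20 − 147/4 + 49/3 = 49/30.
∫_0^1 u² dx = 7/60, so ||u||_L² = sqrt(105)/30.
∫_0^1 (u')² dx = 49/30, so ||u'||_L² = 7*sqrt(30)/30.
Ratio ||u||_L² / ||u'||_L² = sqrt(14)/14.
Sharp Poincaré constant on H^1_0(0, 1) is C_P = L/π = 1/π, achieved by sin(π·x).
A polynomial bump cannot attain the sharp Poincaré constant (only the first sine eigenfunction does), so the ratio is strictly less than C_P, consistent with ||u||_L² ≤ C_P ||u'||_L².


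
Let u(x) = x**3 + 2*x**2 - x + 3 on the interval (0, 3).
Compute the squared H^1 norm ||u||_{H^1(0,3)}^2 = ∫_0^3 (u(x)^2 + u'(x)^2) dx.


||u||_{H^1}^2 = 142347/70

The H^1 norm (squared) on an interval (0, L) is
  ||u||_{H^1}^2 = ∫_0^L u(x)^2 dx + ∫_0^L u'(x)^2 dx.
Compute u'(x) = 3*x**2 + 4*x - 1.
Then u(x)^2 = x**6 + 4*x**5 + 2*x**4 + 2*x**3 + 13*x**2 - 6*x + 9 and u'(x)^2 = 9*x**4 + 24*x**3 + 10*x**2 - 8*x + 1.
Integrate each monomial from 0 to 3 using ∫_0^3 c·x^n dx = c·3^(n+1)/(n+1):
  ∫_0^3 u(x)^2 dx = ∫_0^3 (x^6 + 4*x^5 + 2*x^4 + 2*x^3 + 13*x^2 - 6*x + 9) dx. Term by term:
    ∫_0^3 x^6 dx = 2187/7;  ∫_0^3 4*x^5 dx = 486;  ∫_0^3 2*x^4 dx = 486/5;
    ∫_0^3 2*x^3 dx = 81/2;  ∫_0^3 13*x^2 dx = 117;  ∫_0^3 -6*x dx = -27;
    ∫_0^3 9 dx = 27.
  Sum: 2187/7 + 486 + 486/5 + 81/2 + 117 − 27 + 27 = 73719/70.
  ∫_0^3 u'(x)^2 dx = ∫_0^3 (9*x^4 + 24*x^3 + 10*x^2 - 8*x + 1) dx. Term by term:
    ∫_0^3 9*x^4 dx = 2187/5;  ∫_0^3 24*x^3 dx = 486;  ∫_0^3 10*x^2 dx = 90;
    ∫_0^3 -8*x dx = -36;  ∫_0^3 1 dx = 3.
  Sum: 2187/5 + 486 + 90 − 36 + 3 = 4902/5.
Adding: ||u||_{H^1}^2 = 73719/70 + 4902/5 = 142347/70.


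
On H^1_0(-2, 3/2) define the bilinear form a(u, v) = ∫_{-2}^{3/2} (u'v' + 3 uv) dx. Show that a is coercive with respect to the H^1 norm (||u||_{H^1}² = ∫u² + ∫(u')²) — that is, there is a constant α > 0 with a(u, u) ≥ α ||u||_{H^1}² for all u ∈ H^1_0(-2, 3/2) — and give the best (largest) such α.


α = 1

Coercivity of a(·,·) on H^1_0(-2, 3/2) means a(u, u) ≥ α ||u||_{H^1}² for every u ∈ H^1_0.
The interval has length L = 7/2, and Poincaré/coercivity depend only on L. Here a(u, u) = ∫(u')² + (3)·∫u².
Here c = 3 ≥ 1, so a(u,u) = ∫(u')² + c∫u² ≥ ∫(u')² + ∫u² = ||u||_{H^1}², i.e. α = 1 works. No larger α is possible: a(u,u) ≥ α||u||_{H^1}² means (1−α)∫(u')² ≥ (α−c)∫u², and for the modes u_n = sin(nπ(x−x₀)/L) (x₀ the left endpoint) one has ∫u_n²/∫(u_n')² = (L/(nπ))² → 0, so a(u_n,u_n)/||u_n||_{H^1}² → 1. Hence the optimal constant is α = 1.
Therefore α = 1.


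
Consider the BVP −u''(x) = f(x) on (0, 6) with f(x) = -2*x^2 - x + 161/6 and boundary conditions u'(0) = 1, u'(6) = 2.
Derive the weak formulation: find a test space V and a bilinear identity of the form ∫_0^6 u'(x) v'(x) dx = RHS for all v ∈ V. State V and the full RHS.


V = H^1(0, 6) (v unrestricted at boundary; u is determined up to an additive constant); weak form: ∫_0^6 u'v' dx = ∫_0^6 (-2*x^2 - x + 161/6) v dx + 2·v(6) − v(0) for all v ∈ V.

Multiply both sides by a test function v and integrate from 0 to 6:
  ∫_0^6 −u''(x) v(x) dx = ∫_0^6 f(x) v(x) dx.
Integrate the LHS by parts once:
  ∫_0^6 −u'' v dx = −[u'(x) v(x)]_0^6 + ∫_0^6 u'(x) v'(x) dx.
Thus ∫_0^6 u'(x) v'(x) dx = ∫_0^6 f(x) v(x) dx + [u'(x) v(x)]_0^6.
Choose V so that boundary terms are either known or forced to vanish.
u has inhomogeneous Neumann u'(0) = 1, u'(6) = 2. [u' v]_0^6 = (2)·v(6) − (1)·v(0) = 2·v(6) − v(0). Take V = H^1(0, 6); boundary term becomes part of RHS.
Weak formulation: find u (satisfying any essential BC) such that ∫_0^6 u'(x) v'(x) dx = ∫_0^6 f v dx + 2·v(6) − v(0) for all v ∈ V (Neumann data are natural BCs: they enter the RHS as boundary terms).
Substituting f(x) = -2*x^2 - x + 161/6, the right-hand side is ∫_0^6 (-2*x^2 - x + 161/6) v dx + 2·v(6) − v(0).
Compatibility check (pure Neumann): taking v ≡ 1 ∈ V gives 0 = ∫_0^6 f dx + (2) − (1), i.e. ∫_0^6 f dx must equal u'(0) − u'(6) = -1. Indeed ∫_0^6 (-2*x^2 - x + 161/6) dx = -1, so the data are compatible. The solution is then unique only up to an additive constant (fix it e.g. by requiring ∫_0^6 u dx = 0).


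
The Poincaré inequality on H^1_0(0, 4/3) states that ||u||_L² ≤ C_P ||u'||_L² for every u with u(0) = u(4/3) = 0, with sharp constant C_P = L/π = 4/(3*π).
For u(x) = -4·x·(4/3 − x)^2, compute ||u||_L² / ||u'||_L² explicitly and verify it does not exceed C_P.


||u||_L² / ||u'||_L² = 2*sqrt(14)/21 < C_P = 4/(3*π).

u(x) = -4·x·(4/3 − x)^2, so u'(x) = -12*x^2 + 64*x/3 - 64/9.
u(x) = -4·x·(4/3 − x)^2 vanishes at x = 0 and x = 4/3, so u ∈ H^1_0(0, 4/3). Differentiate via the product rule and integrate the resulting polynomials term by term.
  ∫_0^4/3 u² dx = ∫_0^4/3 (16*x^6 - 256*x^5/3 + 512*x^4/3 - 4096*x^3/27 + 4096*x^2/81) dx. Term by term:
    ∫_0^4/3 16*x^6 dx = 262144/15309;  ∫_0^4/3 -256*x^5/3 dx = -524288/6561;  ∫_0^4/3 512*x^4/3 dx = 524288/3645;
    ∫_0^4/3 -4096*x^3/27 dx = -262144/2187;  ∫_0^4/3 4096*x^2/81 dx = 262144/6561.
  Sum: 262144/15309 − 524288/6561 + 524288/3645 − 262144/2187 + 262144/6561 = 262144/229635.
  ∫_0^4/3 (u')² dx = ∫_0^4/3 (144*x^4 - 512*x^3 + 5632*x^2/9 - 8192*x/27 + 4096/81) dx. Term by term:
    ∫_0^4/3 144*x^4 dx = 16384/135;  ∫_0^4/3 -512*x^3 dx = -32768/81;  ∫_0^4/3 5632*x^2/9 dx = 360448/729;
    ∫_0^4/3 -8192*x/27 dx = -65536/243;  ∫_0^4/3 4096/81 dx = 16384/243.
  Sum: 16384/135 − 32768/81 + 360448/729 − 65536/243 + 16384/243 = 32768/3645.
∫_0^4/3 u² dx = 262144/229635, so ||u||_L² = 512*sqrt(35)/2835.
∫_0^4/3 (u')² dx = 32768/3645, so ||u'||_L² = 128*sqrt(10)/135.
Ratio ||u||_L² / ||u'||_L² = 2*sqrt(14)/21.
Sharp Poincaré constant on H^1_0(0, 4/3) is C_P = L/π = 4/(3*π), achieved by sin(3*π/4·x).
A polynomial bump cannot attain the sharp Poincaré constant (only the first sine eigenfunction does), so the ratio is strictly less than C_P, consistent with ||u||_L² ≤ C_P ||u'||_L².


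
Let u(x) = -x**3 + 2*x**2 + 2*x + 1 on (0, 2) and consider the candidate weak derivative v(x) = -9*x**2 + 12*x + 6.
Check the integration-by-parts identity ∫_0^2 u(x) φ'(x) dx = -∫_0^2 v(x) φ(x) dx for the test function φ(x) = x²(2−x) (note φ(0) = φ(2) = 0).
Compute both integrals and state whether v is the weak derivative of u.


LHS = -8/3, RHS = -8. No, v is not the weak derivative of u.

u(x) = -x**3 + 2*x**2 + 2*x + 1, classical derivative u'(x) = -3*x**2 + 4*x + 2.
φ(x) = x²(2−x), so φ'(x) = x*(4 - 3*x).
Note φ(0) = φ(2) = 0, so the boundary term u·φ vanishes.
LHS = ∫_0^2 u(x) φ'(x) dx = ∫_0^2 (3*x^5 - 10*x^4 + 2*x^3 + 5*x^2 + 4*x) dx. Term by term:
  ∫_0^2 3*x^5 dx = 32;  ∫_0^2 -10*x^4 dx = -64;  ∫_0^2 2*x^3 dx = 8;
  ∫_0^2 5*x^2 dx = 40/3;  ∫_0^2 4*x dx = 8.
Sum: 32 − 64 + 8 + 40/3 + 8 = -8/3.
So LHS = -8/3.
∫_0^2 v(x) φ(x) dx = ∫_0^2 (9*x^5 - 30*x^4 + 18*x^3 + 12*x^2) dx. Term by term:
  ∫_0^2 9*x^5 dx = 96;  ∫_0^2 -30*x^4 dx = -192;  ∫_0^2 18*x^3 dx = 72;
  ∫_0^2 12*x^2 dx = 32.
Sum: 96 − 192 + 72 + 32 = 8.
So RHS = -∫_0^2 v(x) φ(x) dx = -8.
LHS − RHS = 16/3 ≠ 0, so the identity fails.
(For a valid weak derivative the identity must hold for EVERY test function, in particular this one. The failure shows v is NOT the weak derivative of u.)
Correct weak derivative would be u'(x) = -3*x**2 + 4*x + 2.


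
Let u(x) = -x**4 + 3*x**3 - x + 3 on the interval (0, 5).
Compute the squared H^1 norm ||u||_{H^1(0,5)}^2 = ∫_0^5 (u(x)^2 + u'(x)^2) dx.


||u||_{H^1}^2 = 16940825/252

The H^1 norm (squared) on an interval (0, L) is
  ||u||_{H^1}^2 = ∫_0^L u(x)^2 dx + ∫_0^L u'(x)^2 dx.
Compute u'(x) = -4*x**3 + 9*x**2 - 1.
Then u(x)^2 = x**8 - 6*x**7 + 9*x**6 + 2*x**5 - 12*x**4 + 18*x**3 + x**2 - 6*x + 9 and u'(x)^2 = 16*x**6 - 72*x**5 + 81*x**4 + 8*x**3 - 18*x**2 + 1.
Integrate each monomial from 0 to 5 using ∫_0^5 c·x^n dx = c·5^(n+1)/(n+1):
  ∫_0^5 u(x)^2 dx = ∫_0^5 (x^8 - 6*x^7 + 9*x^6 + 2*x^5 - 12*x^4 + 18*x^3 + x^2 - 6*x + 9) dx. Term by term:
    ∫_0^5 x^8 dx = 1953125/9;  ∫_0^5 -6*x^7 dx = -1171875/4;  ∫_0^5 9*x^6 dx = 703125/7;
    ∫_0^5 2*x^5 dx = 15625/3;  ∫_0^5 -12*x^4 dx = -7500;  ∫_0^5 18*x^3 dx = 5625/2;
    ∫_0^5 x^2 dx = 125/3;  ∫_0^5 -6*x dx = -75;  ∫_0^5 9 dx = 45.
  Sum: 1953125/9 − 1171875/4 + 703125/7 + 15625/3 − 7500 + 5625/2 + 125/3 − 75 + 45 = 6306065/252.
  ∫_0^5 u'(x)^2 dx = ∫_0^5 (16*x^6 - 72*x^5 + 81*x^4 + 8*x^3 - 18*x^2 + 1) dx. Term by term:
    ∫_0^5 16*x^6 dx = 1250000/7;  ∫_0^5 -72*x^5 dx = -187500;  ∫_0^5 81*x^4 dx = 50625;
    ∫_0^5 8*x^3 dx = 1250;  ∫_0^5 -18*x^2 dx = -750;  ∫_0^5 1 dx = 5.
  Sum: 1250000/7 − 187500 + 50625 + 1250 − 750 + 5 = 295410/7.
Adding: ||u||_{H^1}^2 = 6306065/252 + 295410/7 = 16940825/252.


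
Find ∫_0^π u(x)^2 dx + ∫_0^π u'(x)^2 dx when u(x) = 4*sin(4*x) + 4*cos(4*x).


||u||_{H^1(0,π)}^2 = 272*π

u'(x) = -16*sin(4*x) + 16*cos(4*x).
Expand u² and (u')² and integrate term by term on (0, π), using: for integers n ≥ 1, ∫_0^π sin²(nx) dx = ∫_0^π cos²(nx) dx = π/2; for n ≠ n', ∫_0^π sin(nx)sin(n'x) dx = ∫_0^π cos(nx)cos(n'x) dx = 0; and by product-to-sum, ∫_0^π sin(nx)cos(n'x) dx = ½∫_0^π [sin((n+n')x) + sin((n−n')x)] dx, which is 0 when n+n' is even and 2n/(n²−n'²) when n+n' is odd (it need not vanish on (0, π)).
  u² squared terms: (4)²·∫cos(4x)² dx = 16·π/2 = 8*π;  (4)²·∫sin(4x)² dx = 16·π/2 = 8*π.
  u² cross terms: 2·(4)·(4)·∫cos(4x)·sin(4x) dx = 32·(0) = 0.
  So ∫_0^π u² dx = 8*π + 8*π + 0 = 16*π.
  (u')² squared terms: (-16)²·∫sin(4x)² dx = 256·π/2 = 128*π;  (16)²·∫cos(4x)² dx = 256·π/2 = 128*π.
  (u')² cross terms: 2·(-16)·(16)·∫sin(4x)·cos(4x) dx = -512·(0) = 0.
  So ∫_0^π (u')² dx = 128*π + 128*π + 0 = 256*π.
||u||_{H^1}^2 = (16*π) + (256*π) = 272*π.


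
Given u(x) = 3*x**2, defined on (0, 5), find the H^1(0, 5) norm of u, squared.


||u||_{H^1}^2 = 7125

The H^1 norm (squared) on an interval (0, L) is
  ||u||_{H^1}^2 = ∫_0^L u(x)^2 dx + ∫_0^L u'(x)^2 dx.
Compute u'(x) = 6*x.
Then u(x)^2 = 9*x**4 and u'(x)^2 = 36*x**2.
Integrate each monomial from 0 to 5 using ∫_0^5 c·x^n dx = c·5^(n+1)/(n+1):
  ∫_0^5 u(x)^2 dx = ∫_0^5 (9*x^4) dx. Term by term:
    ∫_0^5 9*x^4 dx = 5625.
  ∫_0^5 u'(x)^2 dx = ∫_0^5 (36*x^2) dx. Term by term:
    ∫_0^5 36*x^2 dx = 1500.
Adding: ||u||_{H^1}^2 = 5625 + 1500 = 7125.


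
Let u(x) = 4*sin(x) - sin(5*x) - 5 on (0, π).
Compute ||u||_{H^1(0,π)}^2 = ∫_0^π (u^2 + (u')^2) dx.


||u||_{H^1(0,π)}^2 = -76 + 54*π

u'(x) = 4*cos(x) - 5*cos(5*x).
Expand u² and (u')² and integrate term by term on (0, π), using: for integers n ≥ 1, ∫_0^π sin²(nx) dx = ∫_0^π cos²(nx) dx = π/2; for n ≠ n', ∫_0^π sin(nx)sin(n'x) dx = ∫_0^π cos(nx)cos(n'x) dx = 0; and by product-to-sum, ∫_0^π sin(nx)cos(n'x) dx = ½∫_0^π [sin((n+n')x) + sin((n−n')x)] dx, which is 0 when n+n' is even and 2n/(n²−n'²) when n+n' is odd (it need not vanish on (0, π)). For the constant mode: ∫_0^π 1 dx = π, ∫_0^π cos(nx) dx = 0, ∫_0^π sin(nx) dx = (1−(−1)^n)/n.
  u² squared terms: (-5)²·∫1 dx = 25·π = 25*π;  (-1)²·∫sin(5x)² dx = 1·π/2 = π/2;  (4)²·∫sin(x)² dx = 16·π/2 = 8*π.
  u² cross terms: 2·(-5)·(-1)·∫1·sin(5x) dx = 10·(2/5) = 4;  2·(-5)·(4)·∫1·sin(x) dx = -40·(2) = -80;  2·(-1)·(4)·∫sin(5x)·sin(x) dx = -8·(0) = 0.
  So ∫_0^π u² dx = 25*π + π/2 + 8*π + 4 − 80 + 0 = -76 + 67*π/2.
  (u')² squared terms: (-5)²·∫cos(5x)² dx = 25·π/2 = 25*π/2;  (4)²·∫cos(x)² dx = 16·π/2 = 8*π.
  (u')² cross terms: 2·(-5)·(4)·∫cos(5x)·cos(x) dx = -40·(0) = 0.
  So ∫_0^π (u')² dx = 25*π/2 + 8*π + 0 = 41*π/2.
||u||_{H^1}^2 = (-76 + 67*π/2) + (41*π/2) = -76 + 54*π.


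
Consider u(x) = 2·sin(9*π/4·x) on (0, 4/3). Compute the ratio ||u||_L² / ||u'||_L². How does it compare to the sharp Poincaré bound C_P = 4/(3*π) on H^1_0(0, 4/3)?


||u||_L² / ||u'||_L² = 4/(9*π) < C_P = 4/(3*π).

u(x) = 2·sin(9*π/4·x), so u'(x) = 9*π*cos(9*π*x/4)/2.
Writing u(x) = A·sin(kπx/L) with A = 2 and k = 3, use ∫_0^L sin²(kπx/L) dx = L/2 and ∫_0^L cos²(kπx/L) dx = L/2.
u² = 4·sin²(9*π/4·x) and (u')² = 81*π^2/4·cos²(9*π/4·x), and each of sin², cos² integrates to L/2 = 2/3 over (0, 4/3).
∫_0^4/3 u² dx = 8/3, so ||u||_L² = 2*sqrt(6)/3.
∫_0^4/3 (u')² dx = 27*π^2/2, so ||u'||_L² = 3*sqrt(6)*π/2.
Ratio ||u||_L² / ||u'||_L² = 4/(9*π).
Sharp Poincaré constant on H^1_0(0, 4/3) is C_P = L/π = 4/(3*π), achieved by sin(3*π/4·x).
This is the k = 3 harmonic; the ratio L/(kπ) is strictly less than C_P = L/π, consistent with the sharp inequality ||u||_L² ≤ C_P ||u'||_L².


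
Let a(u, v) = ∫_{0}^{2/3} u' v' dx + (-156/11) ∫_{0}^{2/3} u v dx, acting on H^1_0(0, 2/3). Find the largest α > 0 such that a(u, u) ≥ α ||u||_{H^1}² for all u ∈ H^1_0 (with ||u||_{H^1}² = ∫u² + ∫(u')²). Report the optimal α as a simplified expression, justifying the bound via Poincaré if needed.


α = 3*(-208 + 33*π^2)/(11*(4 + 9*π^2))

Coercivity of a(·,·) on H^1_0(0, 2/3) means a(u, u) ≥ α ||u||_{H^1}² for every u ∈ H^1_0.
The interval has length L = 2/3, and Poincaré/coercivity depend only on L. Here a(u, u) = ∫(u')² + (-156/11)·∫u².
Here c = -156/11 < 0 with |c| < (π/L)² = 9*π^2/4, so coercivity still holds. The condition a(u,u) ≥ α||u||_{H^1}² reads (1−α)∫(u')² ≥ (α−c)∫u². Any admissible α is ≤ 1 (rapidly oscillating u have ∫u²/∫(u')² → 0), and α = 1 would force 0 ≥ (1−c)∫u², impossible since c < 1; so 1−α > 0. By the sharp Poincaré inequality on H^1_0 of an interval of length L, ∫(u')² ≥ (π/L)²∫u² with equality for the first sine mode sin(π(x−x₀)/L) (x₀ the left endpoint), so the inequality holds for all u iff (1−α)(π/L)² ≥ α − c, i.e. α ≤ ((π/L)² + c)/((π/L)² + 1) = (1 + c(L/π)²)/(1 + (L/π)²). (Direct route, valid since c ≤ 0: Poincaré gives c∫u² ≥ c(L/π)²∫(u')², so a(u,u) ≥ (1 + c(L/π)²)∫(u')², while ||u||_{H^1}² ≤ (1 + (L/π)²)∫(u')²; dividing yields the same α.) With (π/L)² = 9*π^2/4 and c = -156/11, the largest admissible constant is α = ((π/L)² + c)/((π/L)² + 1).
Simplifying, α = 3*(-208 + 33*π^2)/(11*(4 + 9*π^2)).


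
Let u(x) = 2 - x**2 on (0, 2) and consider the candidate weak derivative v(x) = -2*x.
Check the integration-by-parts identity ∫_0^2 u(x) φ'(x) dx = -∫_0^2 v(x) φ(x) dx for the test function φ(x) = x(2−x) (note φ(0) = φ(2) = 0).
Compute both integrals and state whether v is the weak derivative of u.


LHS = 8/3, RHS = 8/3. Yes, v = u' weakly.

u(x) = 2 - x**2, classical derivative u'(x) = -2*x.
φ(x) = x(2−x), so φ'(x) = 2 - 2*x.
Note φ(0) = φ(2) = 0, so the boundary term u·φ vanishes.
LHS = ∫_0^2 u(x) φ'(x) dx = ∫_0^2 (2*x^3 - 2*x^2 - 4*x + 4) dx. Term by term:
  ∫_0^2 2*x^3 dx = 8;  ∫_0^2 -2*x^2 dx = -16/3;  ∫_0^2 -4*x dx = -8;
  ∫_0^2 4 dx = 8.
Sum: 8 − 16/3 − 8 + 8 = 8/3.
So LHS = 8/3.
∫_0^2 v(x) φ(x) dx = ∫_0^2 (2*x^3 - 4*x^2) dx. Term by term:
  ∫_0^2 2*x^3 dx = 8;  ∫_0^2 -4*x^2 dx = -32/3.
Sum: 8 − 32/3 = -8/3.
So RHS = -∫_0^2 v(x) φ(x) dx = 8/3.
LHS = RHS, so the identity holds for this test φ.
Moreover u is smooth here and v(x) = u'(x) = -2*x pointwise, so the identity holds for every test function. Hence v is the weak derivative of u.


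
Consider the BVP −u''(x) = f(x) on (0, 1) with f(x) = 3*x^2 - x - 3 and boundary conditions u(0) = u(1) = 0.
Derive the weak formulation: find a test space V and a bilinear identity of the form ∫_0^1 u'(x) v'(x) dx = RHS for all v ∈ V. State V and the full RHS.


V = H^1_0(0, 1) (so v(0) = v(1) = 0); weak form: ∫_0^1 u'v' dx = ∫_0^1 (3*x^2 - x - 3) v dx for all v ∈ V.

Multiply both sides by a test function v and integrate from 0 to 1:
  ∫_0^1 −u''(x) v(x) dx = ∫_0^1 f(x) v(x) dx.
Integrate the LHS by parts once:
  ∫_0^1 −u'' v dx = −[u'(x) v(x)]_0^1 + ∫_0^1 u'(x) v'(x) dx.
Thus ∫_0^1 u'(x) v'(x) dx = ∫_0^1 f(x) v(x) dx + [u'(x) v(x)]_0^1.
Choose V so that boundary terms are either known or forced to vanish.
u is Dirichlet: u(0) = u(1) = 0. Let V = H^1_0(0, 1); then v(0) = v(1) = 0, and [u' v]_0^1 = 0.
Weak formulation: find u (satisfying any essential BC) such that ∫_0^1 u'(x) v'(x) dx = ∫_0^1 f v dx for all v ∈ V.
Substituting f(x) = 3*x^2 - x - 3, the right-hand side is ∫_0^1 (3*x^2 - x - 3) v dx.


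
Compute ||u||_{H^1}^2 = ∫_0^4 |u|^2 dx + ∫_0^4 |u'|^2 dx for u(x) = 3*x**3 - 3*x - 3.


||u||_{H^1}^2 = 1122504/35

The H^1 norm (squared) on an interval (0, L) is
  ||u||_{H^1}^2 = ∫_0^L u(x)^2 dx + ∫_0^L u'(x)^2 dx.
Compute u'(x) = 9*x**2 - 3.
Then u(x)^2 = 9*x**6 - 18*x**4 - 18*x**3 + 9*x**2 + 18*x + 9 and u'(x)^2 = 81*x**4 - 54*x**2 + 9.
Integrate each monomial from 0 to 4 using ∫_0^4 c·x^n dx = c·4^(n+1)/(n+1):
  ∫_0^4 u(x)^2 dx = ∫_0^4 (9*x^6 - 18*x^4 - 18*x^3 + 9*x^2 + 18*x + 9) dx. Term by term:
    ∫_0^4 9*x^6 dx = 147456/7;  ∫_0^4 -18*x^4 dx = -18432/5;  ∫_0^4 -18*x^3 dx = -1152;
    ∫_0^4 9*x^2 dx = 192;  ∫_0^4 18*x dx = 144;  ∫_0^4 9 dx = 36.
  Sum: 147456/7 − 18432/5 − 1152 + 192 + 144 + 36 = 580956/35.
  ∫_0^4 u'(x)^2 dx = ∫_0^4 (81*x^4 - 54*x^2 + 9) dx. Term by term:
    ∫_0^4 81*x^4 dx = 82944/5;  ∫_0^4 -54*x^2 dx = -1152;  ∫_0^4 9 dx = 36.
  Sum: 82944/5 − 1152 + 36 = 77364/5.
Adding: ||u||_{H^1}^2 = 580956/35 + 77364/5 = 1122504/35.


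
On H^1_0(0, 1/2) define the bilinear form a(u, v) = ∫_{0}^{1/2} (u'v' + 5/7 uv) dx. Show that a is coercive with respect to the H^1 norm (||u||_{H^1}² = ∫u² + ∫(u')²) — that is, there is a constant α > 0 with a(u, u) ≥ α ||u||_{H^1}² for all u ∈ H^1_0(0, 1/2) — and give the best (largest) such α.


α = (5 + 28*π^2)/(7*(1 + 4*π^2))

Coercivity of a(·,·) on H^1_0(0, 1/2) means a(u, u) ≥ α ||u||_{H^1}² for every u ∈ H^1_0.
The interval has length L = 1/2, and Poincaré/coercivity depend only on L. Here a(u, u) = ∫(u')² + (5/7)·∫u².
Here 0 < c = 5/7 < 1. The condition a(u,u) ≥ α||u||_{H^1}² reads (1−α)∫(u')² ≥ (α−c)∫u². Any admissible α is ≤ 1 (rapidly oscillating u have ∫u²/∫(u')² → 0), and α = 1 would force 0 ≥ (1−c)∫u², impossible since c < 1; so 1−α > 0. By the sharp Poincaré inequality on H^1_0 of an interval of length L, ∫(u')² ≥ (π/L)²∫u² with equality for the first sine mode sin(π(x−x₀)/L) (x₀ the left endpoint), so the inequality holds for all u iff (1−α)(π/L)² ≥ α − c, i.e. α ≤ ((π/L)² + c)/((π/L)² + 1) = (1 + c(L/π)²)/(1 + (L/π)²). With (π/L)² = 4*π^2 and c = 5/7, the largest admissible constant is α = ((π/L)² + c)/((π/L)² + 1).
Simplifying, α = (5 + 28*π^2)/(7*(1 + 4*π^2)).


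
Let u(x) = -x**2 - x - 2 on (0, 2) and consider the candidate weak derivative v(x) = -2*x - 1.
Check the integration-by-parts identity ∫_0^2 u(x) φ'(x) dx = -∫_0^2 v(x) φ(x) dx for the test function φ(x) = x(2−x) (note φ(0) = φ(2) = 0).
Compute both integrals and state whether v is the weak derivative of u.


LHS = 4, RHS = 4. Yes, v = u' weakly.

u(x) = -x**2 - x - 2, classical derivative u'(x) = -2*x - 1.
φ(x) = x(2−x), so φ'(x) = 2 - 2*x.
Note φ(0) = φ(2) = 0, so the boundary term u·φ vanishes.
LHS = ∫_0^2 u(x) φ'(x) dx = ∫_0^2 (2*x^3 + 2*x - 4) dx. Term by term:
  ∫_0^2 2*x^3 dx = 8;  ∫_0^2 2*x dx = 4;  ∫_0^2 -4 dx = -8.
Sum: 8 + 4 − 8 = 4.
So LHS = 4.
∫_0^2 v(x) φ(x) dx = ∫_0^2 (2*x^3 - 3*x^2 - 2*x) dx. Term by term:
  ∫_0^2 2*x^3 dx = 8;  ∫_0^2 -3*x^2 dx = -8;  ∫_0^2 -2*x dx = -4.
Sum: 8 − 8 − 4 = -4.
So RHS = -∫_0^2 v(x) φ(x) dx = 4.
LHS = RHS, so the identity holds for this test φ.
Moreover u is smooth here and v(x) = u'(x) = -2*x - 1 pointwise, so the identity holds for every test function. Hence v is the weak derivative of u.


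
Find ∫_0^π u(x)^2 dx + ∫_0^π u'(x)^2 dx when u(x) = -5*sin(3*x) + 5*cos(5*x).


||u||_{H^1(0,π)}^2 = 450*π

u'(x) = -25*sin(5*x) - 15*cos(3*x).
Expand u² and (u')² and integrate term by term on (0, π), using: for integers n ≥ 1, ∫_0^π sin²(nx) dx = ∫_0^π cos²(nx) dx = π/2; for n ≠ n', ∫_0^π sin(nx)sin(n'x) dx = ∫_0^π cos(nx)cos(n'x) dx = 0; and by product-to-sum, ∫_0^π sin(nx)cos(n'x) dx = ½∫_0^π [sin((n+n')x) + sin((n−n')x)] dx, which is 0 when n+n' is even and 2n/(n²−n'²) when n+n' is odd (it need not vanish on (0, π)).
  u² squared terms: (-5)²·∫sin(3x)² dx = 25·π/2 = 25*π/2;  (5)²·∫cos(5x)² dx = 25·π/2 = 25*π/2.
  u² cross terms: 2·(-5)·(5)·∫sin(3x)·cos(5x) dx = -50·(0) = 0.
  So ∫_0^π u² dx = 25*π/2 + 25*π/2 + 0 = 25*π.
  (u')² squared terms: (-25)²·∫sin(5x)² dx = 625·π/2 = 625*π/2;  (-15)²·∫cos(3x)² dx = 225·π/2 = 225*π/2.
  (u')² cross terms: 2·(-25)·(-15)·∫sin(5x)·cos(3x) dx = 750·(0) = 0.
  So ∫_0^π (u')² dx = 625*π/2 + 225*π/2 + 0 = 425*π.
||u||_{H^1}^2 = (25*π) + (425*π) = 450*π.


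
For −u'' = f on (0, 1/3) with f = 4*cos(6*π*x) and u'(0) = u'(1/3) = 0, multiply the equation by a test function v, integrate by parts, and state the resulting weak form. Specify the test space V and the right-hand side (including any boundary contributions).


V = H^1(0, 1/3) (no boundary constraint on v; u is determined up to an additive constant); weak form: ∫_0^1/3 u'v' dx = ∫_0^1/3 (4*cos(6*π*x)) v dx for all v ∈ V.

Multiply both sides by a test function v and integrate from 0 to 1/3:
  ∫_0^1/3 −u''(x) v(x) dx = ∫_0^1/3 f(x) v(x) dx.
Integrate the LHS by parts once:
  ∫_0^1/3 −u'' v dx = −[u'(x) v(x)]_0^1/3 + ∫_0^1/3 u'(x) v'(x) dx.
Thus ∫_0^1/3 u'(x) v'(x) dx = ∫_0^1/3 f(x) v(x) dx + [u'(x) v(x)]_0^1/3.
Choose V so that boundary terms are either known or forced to vanish.
u has homogeneous Neumann: u'(0) = u'(1/3) = 0. So [u' v]_0^1/3 = 0·v(1/3) − 0·v(0) = 0 for any v; take V = H^1(0, 1/3).
Weak formulation: find u (satisfying any essential BC) such that ∫_0^1/3 u'(x) v'(x) dx = ∫_0^1/3 f v dx for all v ∈ V (homogeneous Neumann, so boundary terms vanish).
Substituting f(x) = 4*cos(6*π*x), the right-hand side is ∫_0^1/3 (4*cos(6*π*x)) v dx.
Compatibility check (pure Neumann): taking v ≡ 1 ∈ V gives 0 = ∫_0^1/3 f dx + (0) − (0), i.e. ∫_0^1/3 f dx must equal u'(0) − u'(1/3) = 0. Indeed ∫_0^1/3 (4*cos(6*π*x)) dx = 0, so the data are compatible. The solution is then unique only up to an additive constant (fix it e.g. by requiring ∫_0^1/3 u dx = 0).


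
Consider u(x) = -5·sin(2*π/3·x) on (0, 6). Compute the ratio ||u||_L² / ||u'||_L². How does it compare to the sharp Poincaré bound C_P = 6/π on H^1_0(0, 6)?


||u||_L² / ||u'||_L² = 3/(2*π) < C_P = 6/π.

u(x) = -5·sin(2*π/3·x), so u'(x) = -10*π*cos(2*π*x/3)/3.
Writing u(x) = A·sin(kπx/L) with A = -5 and k = 4, use ∫_0^L sin²(kπx/L) dx = L/2 and ∫_0^L cos²(kπx/L) dx = L/2.
u² = 25·sin²(2*π/3·x) and (u')² = 100*π^2/9·cos²(2*π/3·x), and each of sin², cos² integrates to L/2 = 3 over (0, 6).
∫_0^6 u² dx = 75, so ||u||_L² = 5*sqrt(3).
∫_0^6 (u')² dx = 100*π^2/3, so ||u'||_L² = 10*sqrt(3)*π/3.
Ratio ||u||_L² / ||u'||_L² = 3/(2*π).
Sharp Poincaré constant on H^1_0(0, 6) is C_P = L/π = 6/π, achieved by sin(π/6·x).
This is the k = 4 harmonic; the ratio L/(kπ) is strictly less than C_P = L/π, consistent with the sharp inequality ||u||_L² ≤ C_P ||u'||_L².


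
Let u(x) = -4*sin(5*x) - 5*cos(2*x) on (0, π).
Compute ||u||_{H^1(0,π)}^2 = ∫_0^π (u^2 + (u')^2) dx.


||u||_{H^1(0,π)}^2 = 2000/21 + 541*π/2

u'(x) = 10*sin(2*x) - 20*cos(5*x).
Expand u² and (u')² and integrate term by term on (0, π), using: for integers n ≥ 1, ∫_0^π sin²(nx) dx = ∫_0^π cos²(nx) dx = π/2; for n ≠ n', ∫_0^π sin(nx)sin(n'x) dx = ∫_0^π cos(nx)cos(n'x) dx = 0; and by product-to-sum, ∫_0^π sin(nx)cos(n'x) dx = ½∫_0^π [sin((n+n')x) + sin((n−n')x)] dx, which is 0 when n+n' is even and 2n/(n²−n'²) when n+n' is odd (it need not vanish on (0, π)).
  u² squared terms: (-5)²·∫cos(2x)² dx = 25·π/2 = 25*π/2;  (-4)²·∫sin(5x)² dx = 16·π/2 = 8*π.
  u² cross terms: 2·(-5)·(-4)·∫cos(2x)·sin(5x) dx = 40·(10/21) = 400/21.
  So ∫_0^π u² dx = 25*π/2 + 8*π + 400/21 = 400/21 + 41*π/2.
  (u')² squared terms: (-20)²·∫cos(5x)² dx = 400·π/2 = 200*π;  (10)²·∫sin(2x)² dx = 100·π/2 = 50*π.
  (u')² cross terms: 2·(-20)·(10)·∫cos(5x)·sin(2x) dx = -400·(-4/21) = 1600/21.
  So ∫_0^π (u')² dx = 200*π + 50*π + 1600/21 = 1600/21 + 250*π.
||u||_{H^1}^2 = (400/21 + 41*π/2) + (1600/21 + 250*π) = 2000/21 + 541*π/2.


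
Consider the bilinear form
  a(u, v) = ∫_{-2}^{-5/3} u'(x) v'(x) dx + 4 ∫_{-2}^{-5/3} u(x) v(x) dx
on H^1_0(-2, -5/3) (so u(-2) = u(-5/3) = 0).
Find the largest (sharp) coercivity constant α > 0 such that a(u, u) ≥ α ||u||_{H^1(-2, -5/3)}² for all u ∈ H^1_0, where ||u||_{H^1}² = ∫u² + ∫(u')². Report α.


α = 1

Coercivity of a(·,·) on H^1_0(-2, -5/3) means a(u, u) ≥ α ||u||_{H^1}² for every u ∈ H^1_0.
The interval has length L = 1/3, and Poincaré/coercivity depend only on L. Here a(u, u) = ∫(u')² + (4)·∫u².
Here c = 4 ≥ 1, so a(u,u) = ∫(u')² + c∫u² ≥ ∫(u')² + ∫u² = ||u||_{H^1}², i.e. α = 1 works. No larger α is possible: a(u,u) ≥ α||u||_{H^1}² means (1−α)∫(u')² ≥ (α−c)∫u², and for the modes u_n = sin(nπ(x−x₀)/L) (x₀ the left endpoint) one has ∫u_n²/∫(u_n')² = (L/(nπ))² → 0, so a(u_n,u_n)/||u_n||_{H^1}² → 1. Hence the optimal constant is α = 1.
Therefore α = 1.


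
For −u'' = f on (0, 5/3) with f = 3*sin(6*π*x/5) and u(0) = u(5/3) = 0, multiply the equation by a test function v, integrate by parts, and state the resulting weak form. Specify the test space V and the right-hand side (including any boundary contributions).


V = H^1_0(0, 5/3) (so v(0) = v(5/3) = 0); weak form: ∫_0^5/3 u'v' dx = ∫_0^5/3 (3*sin(6*π*x/5)) v dx for all v ∈ V.

Multiply both sides by a test function v and integrate from 0 to 5/3:
  ∫_0^5/3 −u''(x) v(x) dx = ∫_0^5/3 f(x) v(x) dx.
Integrate the LHS by parts once:
  ∫_0^5/3 −u'' v dx = −[u'(x) v(x)]_0^5/3 + ∫_0^5/3 u'(x) v'(x) dx.
Thus ∫_0^5/3 u'(x) v'(x) dx = ∫_0^5/3 f(x) v(x) dx + [u'(x) v(x)]_0^5/3.
Choose V so that boundary terms are either known or forced to vanish.
u is Dirichlet: u(0) = u(5/3) = 0. Let V = H^1_0(0, 5/3); then v(0) = v(5/3) = 0, and [u' v]_0^5/3 = 0.
Weak formulation: find u (satisfying any essential BC) such that ∫_0^5/3 u'(x) v'(x) dx = ∫_0^5/3 f v dx for all v ∈ V.
Substituting f(x) = 3*sin(6*π*x/5), the right-hand side is ∫_0^5/3 (3*sin(6*π*x/5)) v dx.


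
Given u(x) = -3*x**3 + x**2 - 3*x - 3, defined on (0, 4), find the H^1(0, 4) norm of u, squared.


||u||_{H^1}^2 = 784024/21

The H^1 norm (squared) on an interval (0, L) is
  ||u||_{H^1}^2 = ∫_0^L u(x)^2 dx + ∫_0^L u'(x)^2 dx.
Compute u'(x) = -9*x**2 + 2*x - 3.
Then u(x)^2 = 9*x**6 - 6*x**5 + 19*x**4 + 12*x**3 + 3*x**2 + 18*x + 9 and u'(x)^2 = 81*x**4 - 36*x**3 + 58*x**2 - 12*x + 9.
Integrate each monomial from 0 to 4 using ∫_0^4 c·x^n dx = c·4^(n+1)/(n+1):
  ∫_0^4 u(x)^2 dx = ∫_0^4 (9*x^6 - 6*x^5 + 19*x^4 + 12*x^3 + 3*x^2 + 18*x + 9) dx. Term by term:
    ∫_0^4 9*x^6 dx = 147456/7;  ∫_0^4 -6*x^5 dx = -4096;  ∫_0^4 19*x^4 dx = 19456/5;
    ∫_0^4 12*x^3 dx = 768;  ∫_0^4 3*x^2 dx = 64;  ∫_0^4 18*x dx = 144;
    ∫_0^4 9 dx = 36.
  Sum: 147456/7 − 4096 + 19456/5 + 768 + 64 + 144 + 36 = 765532/35.
  ∫_0^4 u'(x)^2 dx = ∫_0^4 (81*x^4 - 36*x^3 + 58*x^2 - 12*x + 9) dx. Term by term:
    ∫_0^4 81*x^4 dx = 82944/5;  ∫_0^4 -36*x^3 dx = -2304;  ∫_0^4 58*x^2 dx = 3712/3;
    ∫_0^4 -12*x dx = -96;  ∫_0^4 9 dx = 36.
  Sum: 82944/5 − 2304 + 3712/3 − 96 + 36 = 231932/15.
Adding: ||u||_{H^1}^2 = 765532/35 + 231932/15 = 784024/21.


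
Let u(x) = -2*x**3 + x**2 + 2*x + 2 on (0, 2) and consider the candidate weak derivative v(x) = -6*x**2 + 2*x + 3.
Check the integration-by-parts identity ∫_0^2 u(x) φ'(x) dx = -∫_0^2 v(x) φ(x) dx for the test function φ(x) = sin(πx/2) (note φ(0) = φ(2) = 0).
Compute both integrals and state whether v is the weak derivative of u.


LHS = -192/π^3 + 32/π, RHS = -192/π^3 + 28/π. No, v is not the weak derivative of u.

u(x) = -2*x**3 + x**2 + 2*x + 2, classical derivative u'(x) = -6*x**2 + 2*x + 2.
φ(x) = sin(πx/2), so φ'(x) = π*cos(π*x/2)/2.
Note φ(0) = φ(2) = 0, so the boundary term u·φ vanishes.
LHS = ∫_0^2 u(x) φ'(x) dx = ∫_0^2 (-π*x^3*cos(π*x/2) + π*x^2*cos(π*x/2)/2 + π*x*cos(π*x/2) + π*cos(π*x/2)) dx. Term by term:
  ∫_0^2 π*cos(π*x/2) dx = 0;  ∫_0^2 π*x*cos(π*x/2) dx = -8/π;  ∫_0^2 π*x^2*cos(π*x/2)/2 dx = -8/π;
  ∫_0^2 -π*x^3*cos(π*x/2) dx = -192/π^3 + 48/π.
Sum: 0 − 8/π − 8/π + -192/π^3 + 48/π = -192/π^3 + 32/π.
So LHS = -192/π^3 + 32/π.
∫_0^2 v(x) φ(x) dx = ∫_0^2 (-6*x^2*sin(π*x/2) + 2*x*sin(π*x/2) + 3*sin(π*x/2)) dx. Term by term:
  ∫_0^2 3*sin(π*x/2) dx = 12/π;  ∫_0^2 -6*x^2*sin(π*x/2) dx = -48/π + 192/π^3;  ∫_0^2 2*x*sin(π*x/2) dx = 8/π.
Sum: 12/π + -48/π + 192/π^3 + 8/π = -28/π + 192/π^3.
So RHS = -∫_0^2 v(x) φ(x) dx = -192/π^3 + 28/π.
LHS − RHS = 4/π ≠ 0, so the identity fails.
(For a valid weak derivative the identity must hold for EVERY test function, in particular this one. The failure shows v is NOT the weak derivative of u.)
Correct weak derivative would be u'(x) = -6*x**2 + 2*x + 2.
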